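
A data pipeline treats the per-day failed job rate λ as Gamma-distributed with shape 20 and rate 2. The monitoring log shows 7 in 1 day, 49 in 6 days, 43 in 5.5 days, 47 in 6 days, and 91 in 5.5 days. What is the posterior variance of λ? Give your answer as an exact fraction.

Total count: 7 + 49 + 43 + 47 + 91 = 237.
Total exposure: 1 + 6 + 5.5 + 6 + 5.5 = 24 days.
By Gamma–Poisson conjugacy, the posterior is Gamma(α + Σx, β + Σt) = Gamma(20 + 237, 2 + 24) = Gamma(257, 26).
Posterior variance = α'/β'² = 257/676.

257/676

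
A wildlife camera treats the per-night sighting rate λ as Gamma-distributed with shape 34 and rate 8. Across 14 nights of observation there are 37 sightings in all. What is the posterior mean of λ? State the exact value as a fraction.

Total count 37 over total exposure 14 nights.
Gamma(α, β) with Poisson data over total exposure Σt gives posterior Gamma(α+Σx, β+Σt) = Gamma(71, 22).
Posterior mean = α'/β' = 71/22.

71/22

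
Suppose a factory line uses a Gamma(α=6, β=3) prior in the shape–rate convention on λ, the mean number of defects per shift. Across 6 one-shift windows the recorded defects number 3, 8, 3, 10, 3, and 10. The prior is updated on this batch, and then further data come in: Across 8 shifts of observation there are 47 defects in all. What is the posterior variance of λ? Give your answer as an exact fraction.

90/289

Total count: 3 + 8 + 3 + 10 + 3 + 10 = 37.
Total exposure: 6 shifts.
After the first batch: Gamma(6 + 37, 3 + 6) = Gamma(43, 9).
Total count 47 over total exposure 8 shifts.
After the second batch: Gamma(43 + 47, 9 + 8) = Gamma(90, 17).
Posterior variance = α'/β'² = 90/289.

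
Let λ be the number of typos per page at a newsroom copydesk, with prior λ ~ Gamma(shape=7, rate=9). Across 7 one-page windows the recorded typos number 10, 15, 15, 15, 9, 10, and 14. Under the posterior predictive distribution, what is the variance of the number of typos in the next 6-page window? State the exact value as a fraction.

3135/64

Total count: 10 + 15 + 15 + 15 + 9 + 10 + 14 = 88.
Total exposure: 7 pages.
Conjugate update: add total count to the shape and total exposure to the rate, giving Gamma(95, 16).
The posterior predictive for a window of length T is Negative Binomial with variance T·α'·(β'+T)/β'² = 6·95·22/256 = 3135/64.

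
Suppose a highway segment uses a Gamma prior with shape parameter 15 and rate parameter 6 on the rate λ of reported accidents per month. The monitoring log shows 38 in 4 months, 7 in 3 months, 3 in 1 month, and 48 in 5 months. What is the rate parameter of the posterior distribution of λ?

Total count: 38 + 7 + 3 + 48 = 96.
Total exposure: 4 + 3 + 1 + 5 = 13 months.
By Gamma–Poisson conjugacy, the posterior is Gamma(α + Σx, β + Σt) = Gamma(15 + 96, 6 + 13) = Gamma(111, 19).

19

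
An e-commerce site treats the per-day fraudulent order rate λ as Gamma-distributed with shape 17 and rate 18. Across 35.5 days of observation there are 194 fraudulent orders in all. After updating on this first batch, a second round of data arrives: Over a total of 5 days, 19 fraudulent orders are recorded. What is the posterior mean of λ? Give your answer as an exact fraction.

Total count 194 over total exposure 35.5 days.
After the first batch: Gamma(17 + 194, 18 + 35.5) = Gamma(211, 107/2).
Total count 19 over total exposure 5 days.
After the second batch: Gamma(211 + 19, 107/2 + 5) = Gamma(230, 117/2).
Posterior mean = α'/β' = 230/(117/2) = 460/117.

460/117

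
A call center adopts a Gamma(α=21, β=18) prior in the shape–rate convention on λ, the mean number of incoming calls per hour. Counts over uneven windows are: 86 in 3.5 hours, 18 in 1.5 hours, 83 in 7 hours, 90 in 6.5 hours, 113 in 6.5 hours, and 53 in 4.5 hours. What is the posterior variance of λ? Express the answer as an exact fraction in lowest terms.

1856/9025

Total count: 86 + 18 + 83 + 90 + 113 + 53 = 443.
Total exposure: 3.5 + 1.5 + 7 + 6.5 + 6.5 + 4.5 = 29.5 hours.
Gamma(α, β) with Poisson data over total exposure Σt gives posterior Gamma(α+Σx, β+Σt) = Gamma(464, 95/2).
Posterior variance = α'/β'² = 464/(9025/4) = 1856/9025.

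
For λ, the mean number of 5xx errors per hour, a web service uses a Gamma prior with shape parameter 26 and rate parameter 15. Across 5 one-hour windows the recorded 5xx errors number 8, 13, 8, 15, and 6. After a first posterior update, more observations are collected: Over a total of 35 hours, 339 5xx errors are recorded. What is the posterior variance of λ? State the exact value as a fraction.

83/605

Total count: 8 + 13 + 8 + 15 + 6 = 50.
Total exposure: 5 hours.
After the first batch: Gamma(26 + 50, 15 + 5) = Gamma(76, 20).
Total count 339 over total exposure 35 hours.
After the second batch: Gamma(76 + 339, 20 + 35) = Gamma(415, 55).
Posterior variance = α'/β'² = 415/3025 = 83/605.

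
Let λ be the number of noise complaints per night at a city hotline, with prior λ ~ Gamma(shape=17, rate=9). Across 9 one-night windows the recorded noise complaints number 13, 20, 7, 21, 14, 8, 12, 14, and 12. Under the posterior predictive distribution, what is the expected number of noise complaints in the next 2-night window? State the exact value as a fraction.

Total count: 13 + 20 + 7 + 21 + 14 + 8 + 12 + 14 + 12 = 121.
Total exposure: 9 nights.
Gamma(α, β) with Poisson data over total exposure Σt gives posterior Gamma(α+Σx, β+Σt) = Gamma(138, 18).
Predictive mean over a 2-night window = T·E[λ|data] = 2·138/18 = 46/3.

46/3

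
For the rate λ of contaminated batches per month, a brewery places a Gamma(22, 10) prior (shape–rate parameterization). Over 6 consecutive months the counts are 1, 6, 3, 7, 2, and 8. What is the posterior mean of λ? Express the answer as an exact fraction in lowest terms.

Total count: 1 + 6 + 3 + 7 + 2 + 8 = 27.
Total exposure: 6 months.
Posterior: α' = 22 + 27 = 49, β' = 10 + 6 = 16.
Posterior mean = α'/β' = 49/16.

49/16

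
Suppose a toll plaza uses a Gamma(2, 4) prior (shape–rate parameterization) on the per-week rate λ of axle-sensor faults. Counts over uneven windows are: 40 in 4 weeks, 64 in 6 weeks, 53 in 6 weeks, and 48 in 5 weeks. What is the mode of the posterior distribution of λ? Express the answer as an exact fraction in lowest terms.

206/25

Total count: 40 + 64 + 53 + 48 = 205.
Total exposure: 4 + 6 + 6 + 5 = 21 weeks.
Posterior: α' = 2 + 205 = 207, β' = 4 + 21 = 25.
Posterior mode = (α'−1)/β' = 206/25.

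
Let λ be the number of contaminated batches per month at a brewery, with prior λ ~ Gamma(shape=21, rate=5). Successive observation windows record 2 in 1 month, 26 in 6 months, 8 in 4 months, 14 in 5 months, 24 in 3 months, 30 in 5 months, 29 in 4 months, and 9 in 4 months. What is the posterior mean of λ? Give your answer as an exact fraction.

Total count: 2 + 26 + 8 + 14 + 24 + 30 + 29 + 9 = 142.
Total exposure: 1 + 6 + 4 + 5 + 3 + 5 + 4 + 4 = 32 months.
Posterior: α' = 21 + 142 = 163, β' = 5 + 32 = 37.
Posterior mean = α'/β' = 163/37.

163/37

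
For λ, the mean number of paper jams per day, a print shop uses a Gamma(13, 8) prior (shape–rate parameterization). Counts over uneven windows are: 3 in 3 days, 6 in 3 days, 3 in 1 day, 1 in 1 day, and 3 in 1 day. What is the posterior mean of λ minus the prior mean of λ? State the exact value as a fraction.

Total count: 3 + 6 + 3 + 1 + 3 = 16.
Total exposure: 3 + 3 + 1 + 1 + 1 = 9 days.
Posterior: α' = 13 + 16 = 29, β' = 8 + 9 = 17.
Posterior mean = 29/17 = 29/17; prior mean = 13/8 = 13/8. Difference = 29/17 − 13/8 = 11/136.

11/136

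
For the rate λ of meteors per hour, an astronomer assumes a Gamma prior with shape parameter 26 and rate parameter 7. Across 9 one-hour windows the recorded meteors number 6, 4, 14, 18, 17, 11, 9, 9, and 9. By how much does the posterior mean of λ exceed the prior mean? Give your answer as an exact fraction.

Total count: 6 + 4 + 14 + 18 + 17 + 11 + 9 + 9 + 9 = 97.
Total exposure: 9 hours.
By Gamma–Poisson conjugacy, the posterior is Gamma(α + Σx, β + Σt) = Gamma(26 + 97, 7 + 9) = Gamma(123, 16).
Posterior mean = 123/16 = 123/16; prior mean = 26/7 = 26/7. Difference = 123/16 − 26/7 = 445/112.

445/112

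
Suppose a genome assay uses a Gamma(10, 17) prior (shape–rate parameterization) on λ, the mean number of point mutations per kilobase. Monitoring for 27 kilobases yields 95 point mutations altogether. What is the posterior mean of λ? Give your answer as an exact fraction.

105/44

Total count 95 over total exposure 27 kilobases.
The Gamma prior is conjugate for the Poisson rate, so λ | data ~ Gamma(10+95, 17+27) = Gamma(105, 44).
Posterior mean = α'/β' = 105/44.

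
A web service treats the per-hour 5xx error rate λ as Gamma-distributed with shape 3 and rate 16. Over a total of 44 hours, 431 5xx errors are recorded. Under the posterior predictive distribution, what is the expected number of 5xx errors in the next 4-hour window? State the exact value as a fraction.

434/15

Total count 431 over total exposure 44 hours.
Conjugate update: add total count to the shape and total exposure to the rate, giving Gamma(434, 60).
Predictive mean over a 4-hour window = T·E[λ|data] = 4·434/60 = 434/15.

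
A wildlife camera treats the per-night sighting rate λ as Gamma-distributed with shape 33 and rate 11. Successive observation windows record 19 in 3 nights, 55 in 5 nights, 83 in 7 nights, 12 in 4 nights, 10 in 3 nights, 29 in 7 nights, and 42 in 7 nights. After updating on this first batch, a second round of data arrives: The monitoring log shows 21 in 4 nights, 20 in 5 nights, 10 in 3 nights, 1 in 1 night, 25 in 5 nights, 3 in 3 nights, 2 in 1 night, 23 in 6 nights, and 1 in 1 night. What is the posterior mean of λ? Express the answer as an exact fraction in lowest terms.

Total count: 19 + 55 + 83 + 12 + 10 + 29 + 42 = 250.
Total exposure: 3 + 5 + 7 + 4 + 3 + 7 + 7 = 36 nights.
After the first batch: Gamma(33 + 250, 11 + 36) = Gamma(283, 47).
Total count: 21 + 20 + 10 + 1 + 25 + 3 + 2 + 23 + 1 = 106.
Total exposure: 4 + 5 + 3 + 1 + 5 + 3 + 1 + 6 + 1 = 29 nights.
After the second batch: Gamma(283 + 106, 47 + 29) = Gamma(389, 76).
Posterior mean = α'/β' = 389/76.

389/76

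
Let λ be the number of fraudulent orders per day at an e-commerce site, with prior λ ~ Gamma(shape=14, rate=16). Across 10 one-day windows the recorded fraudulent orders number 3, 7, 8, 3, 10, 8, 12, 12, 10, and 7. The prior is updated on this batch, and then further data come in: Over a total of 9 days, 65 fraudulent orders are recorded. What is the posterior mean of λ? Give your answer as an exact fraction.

Total count: 3 + 7 + 8 + 3 + 10 + 8 + 12 + 12 + 10 + 7 = 80.
Total exposure: 10 days.
After the first batch: Gamma(14 + 80, 16 + 10) = Gamma(94, 26).
Total count 65 over total exposure 9 days.
After the second batch: Gamma(94 + 65, 26 + 9) = Gamma(159, 35).
Posterior mean = α'/β' = 159/35.

159/35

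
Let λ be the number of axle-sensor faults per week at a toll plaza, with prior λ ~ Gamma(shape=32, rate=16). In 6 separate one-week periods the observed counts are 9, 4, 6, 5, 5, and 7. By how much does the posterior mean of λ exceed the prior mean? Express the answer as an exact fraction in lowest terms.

Total count: 9 + 4 + 6 + 5 + 5 + 7 = 36.
Total exposure: 6 weeks.
By Gamma–Poisson conjugacy, the posterior is Gamma(α + Σx, β + Σt) = Gamma(32 + 36, 16 + 6) = Gamma(68, 22).
Posterior mean = 68/22 = 34/11; prior mean = 32/16 = 2. Difference = 34/11 − 2 = 12/11.

12/11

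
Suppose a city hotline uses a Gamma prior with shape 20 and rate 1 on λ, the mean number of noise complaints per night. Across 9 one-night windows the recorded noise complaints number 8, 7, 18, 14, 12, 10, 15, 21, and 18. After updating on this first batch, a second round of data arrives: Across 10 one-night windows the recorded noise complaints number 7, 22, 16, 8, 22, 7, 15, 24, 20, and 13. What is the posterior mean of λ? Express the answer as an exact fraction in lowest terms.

297/20

Total count: 8 + 7 + 18 + 14 + 12 + 10 + 15 + 21 + 18 = 123.
Total exposure: 9 nights.
After the first batch: Gamma(20 + 123, 1 + 9) = Gamma(143, 10).
Total count: 7 + 22 + 16 + 8 + 22 + 7 + 15 + 24 + 20 + 13 = 154.
Total exposure: 10 nights.
After the second batch: Gamma(143 + 154, 10 + 10) = Gamma(297, 20).
Posterior mean = α'/β' = 297/20.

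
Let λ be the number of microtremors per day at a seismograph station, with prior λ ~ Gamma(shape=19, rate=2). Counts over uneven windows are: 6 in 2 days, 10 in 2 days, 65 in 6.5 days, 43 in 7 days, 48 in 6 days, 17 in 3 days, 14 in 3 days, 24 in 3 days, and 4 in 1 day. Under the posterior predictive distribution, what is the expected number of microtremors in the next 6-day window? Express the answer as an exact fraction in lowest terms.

3000/71

Total count: 6 + 10 + 65 + 43 + 48 + 17 + 14 + 24 + 4 = 231.
Total exposure: 2 + 2 + 6.5 + 7 + 6 + 3 + 3 + 3 + 1 = 33.5 days.
By Gamma–Poisson conjugacy, the posterior is Gamma(α + Σx, β + Σt) = Gamma(19 + 231, 2 + 33.5) = Gamma(250, 71/2).
Predictive mean over a 6-day window = T·E[λ|data] = 6·250/(71/2) = 3000/71.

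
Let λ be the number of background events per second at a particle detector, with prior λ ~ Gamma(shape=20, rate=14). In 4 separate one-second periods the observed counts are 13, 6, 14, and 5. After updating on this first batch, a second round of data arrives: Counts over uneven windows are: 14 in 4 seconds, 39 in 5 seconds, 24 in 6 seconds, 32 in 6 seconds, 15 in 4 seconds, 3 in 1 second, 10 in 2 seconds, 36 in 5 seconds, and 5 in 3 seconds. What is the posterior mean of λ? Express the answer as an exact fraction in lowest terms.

Total count: 13 + 6 + 14 + 5 = 38.
Total exposure: 4 seconds.
After the first batch: Gamma(20 + 38, 14 + 4) = Gamma(58, 18).
Total count: 14 + 39 + 24 + 32 + 15 + 3 + 10 + 36 + 5 = 178.
Total exposure: 4 + 5 + 6 + 6 + 4 + 1 + 2 + 5 + 3 = 36 seconds.
After the second batch: Gamma(58 + 178, 18 + 36) = Gamma(236, 54).
Posterior mean = α'/β' = 236/54 = 118/27.

118/27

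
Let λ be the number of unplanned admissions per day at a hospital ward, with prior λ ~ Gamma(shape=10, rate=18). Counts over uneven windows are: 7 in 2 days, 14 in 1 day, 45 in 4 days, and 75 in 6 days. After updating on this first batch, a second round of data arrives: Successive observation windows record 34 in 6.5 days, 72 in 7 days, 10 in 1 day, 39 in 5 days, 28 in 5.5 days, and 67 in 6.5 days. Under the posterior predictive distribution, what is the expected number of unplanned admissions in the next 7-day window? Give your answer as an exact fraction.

Total count: 7 + 14 + 45 + 75 = 141.
Total exposure: 2 + 1 + 4 + 6 = 13 days.
After the first batch: Gamma(10 + 141, 18 + 13) = Gamma(151, 31).
Total count: 34 + 72 + 10 + 39 + 28 + 67 = 250.
Total exposure: 6.5 + 7 + 1 + 5 + 5.5 + 6.5 = 31.5 days.
After the second batch: Gamma(151 + 250, 31 + 31.5) = Gamma(401, 125/2).
Predictive mean over a 7-day window = T·E[λ|data] = 7·401/(125/2) = 5614/125.

5614/125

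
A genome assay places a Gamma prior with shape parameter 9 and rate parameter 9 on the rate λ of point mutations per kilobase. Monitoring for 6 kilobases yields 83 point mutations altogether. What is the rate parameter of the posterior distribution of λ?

Total count 83 over total exposure 6 kilobases.
Posterior: α' = 9 + 83 = 92, β' = 9 + 6 = 15.

15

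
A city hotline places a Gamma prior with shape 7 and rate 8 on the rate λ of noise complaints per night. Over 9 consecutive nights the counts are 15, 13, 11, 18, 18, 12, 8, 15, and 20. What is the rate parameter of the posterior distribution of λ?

Total count: 15 + 13 + 11 + 18 + 18 + 12 + 8 + 15 + 20 = 130.
Total exposure: 9 nights.
Gamma(α, β) with Poisson data over total exposure Σt gives posterior Gamma(α+Σx, β+Σt) = Gamma(137, 17).

17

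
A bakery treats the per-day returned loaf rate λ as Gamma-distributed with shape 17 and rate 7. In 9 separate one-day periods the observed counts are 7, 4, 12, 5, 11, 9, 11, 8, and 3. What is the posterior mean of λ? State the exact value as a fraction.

87/16

Total count: 7 + 4 + 12 + 5 + 11 + 9 + 11 + 8 + 3 = 70.
Total exposure: 9 days.
Gamma(α, β) with Poisson data over total exposure Σt gives posterior Gamma(α+Σx, β+Σt) = Gamma(87, 16).
Posterior mean = α'/β' = 87/16.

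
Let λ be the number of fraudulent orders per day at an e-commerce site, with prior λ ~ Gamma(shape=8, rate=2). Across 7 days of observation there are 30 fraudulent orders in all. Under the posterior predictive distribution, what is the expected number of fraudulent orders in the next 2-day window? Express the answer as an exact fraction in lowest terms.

Total count 30 over total exposure 7 days.
By Gamma–Poisson conjugacy, the posterior is Gamma(α + Σx, β + Σt) = Gamma(8 + 30, 2 + 7) = Gamma(38, 9).
Predictive mean over a 2-day window = T·E[λ|data] = 2·38/9 = 76/9.

76/9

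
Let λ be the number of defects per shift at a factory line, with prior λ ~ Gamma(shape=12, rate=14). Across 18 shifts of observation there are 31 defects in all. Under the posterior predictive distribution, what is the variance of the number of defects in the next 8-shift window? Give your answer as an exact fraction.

215/16

Total count 31 over total exposure 18 shifts.
Posterior: α' = 12 + 31 = 43, β' = 14 + 18 = 32.
The posterior predictive for a window of length T is Negative Binomial with variance T·α'·(β'+T)/β'² = 8·43·40/1024 = 215/16.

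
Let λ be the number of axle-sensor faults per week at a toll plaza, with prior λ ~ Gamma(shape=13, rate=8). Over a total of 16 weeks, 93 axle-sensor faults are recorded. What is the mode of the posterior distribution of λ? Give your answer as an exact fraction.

Total count 93 over total exposure 16 weeks.
By Gamma–Poisson conjugacy, the posterior is Gamma(α + Σx, β + Σt) = Gamma(13 + 93, 8 + 16) = Gamma(106, 24).
Posterior mode = (α'−1)/β' = 105/24 = 35/8.

35/8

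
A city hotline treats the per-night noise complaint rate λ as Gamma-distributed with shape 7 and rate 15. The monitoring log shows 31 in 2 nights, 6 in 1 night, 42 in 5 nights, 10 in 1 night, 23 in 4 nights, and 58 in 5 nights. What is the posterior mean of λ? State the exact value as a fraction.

Total count: 31 + 6 + 42 + 10 + 23 + 58 = 170.
Total exposure: 2 + 1 + 5 + 1 + 4 + 5 = 18 nights.
By Gamma–Poisson conjugacy, the posterior is Gamma(α + Σx, β + Σt) = Gamma(7 + 170, 15 + 18) = Gamma(177, 33).
Posterior mean = α'/β' = 177/33 = 59/11.

59/11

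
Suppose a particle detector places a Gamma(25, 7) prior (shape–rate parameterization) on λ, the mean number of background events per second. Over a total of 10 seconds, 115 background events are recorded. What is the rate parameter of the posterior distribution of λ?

17

Total count 115 over total exposure 10 seconds.
Conjugate update: add total count to the shape and total exposure to the rate, giving Gamma(140, 17).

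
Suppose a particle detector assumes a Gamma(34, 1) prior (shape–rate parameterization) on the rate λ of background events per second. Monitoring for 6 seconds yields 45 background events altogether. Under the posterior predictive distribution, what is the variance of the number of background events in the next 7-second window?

158

Total count 45 over total exposure 6 seconds.
Posterior: α' = 34 + 45 = 79, β' = 1 + 6 = 7.
The posterior predictive for a window of length T is Negative Binomial with variance T·α'·(β'+T)/β'² = 7·79·14/49 = 158.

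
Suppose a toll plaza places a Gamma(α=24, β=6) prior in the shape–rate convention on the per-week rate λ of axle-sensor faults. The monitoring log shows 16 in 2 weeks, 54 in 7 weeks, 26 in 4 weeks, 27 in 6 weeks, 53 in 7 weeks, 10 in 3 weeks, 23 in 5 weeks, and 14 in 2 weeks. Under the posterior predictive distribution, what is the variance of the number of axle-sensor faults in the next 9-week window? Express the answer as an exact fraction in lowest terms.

Total count: 16 + 54 + 26 + 27 + 53 + 10 + 23 + 14 = 223.
Total exposure: 2 + 7 + 4 + 6 + 7 + 3 + 5 + 2 = 36 weeks.
Gamma(α, β) with Poisson data over total exposure Σt gives posterior Gamma(α+Σx, β+Σt) = Gamma(247, 42).
The posterior predictive for a window of length T is Negative Binomial with variance T·α'·(β'+T)/β'² = 9·247·51/1764 = 12597/196.

12597/196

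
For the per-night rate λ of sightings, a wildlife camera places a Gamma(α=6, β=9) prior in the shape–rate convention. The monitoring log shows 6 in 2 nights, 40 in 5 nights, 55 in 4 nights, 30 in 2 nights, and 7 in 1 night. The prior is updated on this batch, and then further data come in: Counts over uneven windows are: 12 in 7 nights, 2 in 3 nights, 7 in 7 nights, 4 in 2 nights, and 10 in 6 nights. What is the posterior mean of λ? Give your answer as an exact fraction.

Total count: 6 + 40 + 55 + 30 + 7 = 138.
Total exposure: 2 + 5 + 4 + 2 + 1 = 14 nights.
After the first batch: Gamma(6 + 138, 9 + 14) = Gamma(144, 23).
Total count: 12 + 2 + 7 + 4 + 10 = 35.
Total exposure: 7 + 3 + 7 + 2 + 6 = 25 nights.
After the second batch: Gamma(144 + 35, 23 + 25) = Gamma(179, 48).
Posterior mean = α'/β' = 179/48.

179/48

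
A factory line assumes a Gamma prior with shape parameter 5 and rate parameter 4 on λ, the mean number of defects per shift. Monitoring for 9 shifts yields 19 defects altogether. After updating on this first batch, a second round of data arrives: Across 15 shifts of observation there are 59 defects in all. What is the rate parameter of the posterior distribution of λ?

Total count 19 over total exposure 9 shifts.
After the first batch: Gamma(5 + 19, 4 + 9) = Gamma(24, 13).
Total count 59 over total exposure 15 shifts.
After the second batch: Gamma(24 + 59, 13 + 15) = Gamma(83, 28).

28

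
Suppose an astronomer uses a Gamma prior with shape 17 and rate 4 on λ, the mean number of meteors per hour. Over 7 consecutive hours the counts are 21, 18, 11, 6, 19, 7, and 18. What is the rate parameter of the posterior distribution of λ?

11

Total count: 21 + 18 + 11 + 6 + 19 + 7 + 18 = 100.
Total exposure: 7 hours.
The Gamma prior is conjugate for the Poisson rate, so λ | data ~ Gamma(17+100, 4+7) = Gamma(117, 11).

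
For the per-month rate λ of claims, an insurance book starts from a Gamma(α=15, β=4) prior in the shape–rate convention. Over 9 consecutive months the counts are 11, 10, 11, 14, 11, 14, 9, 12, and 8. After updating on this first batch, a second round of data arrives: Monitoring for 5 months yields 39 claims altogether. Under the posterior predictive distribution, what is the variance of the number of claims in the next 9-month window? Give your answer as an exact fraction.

Total count: 11 + 10 + 11 + 14 + 11 + 14 + 9 + 12 + 8 = 100.
Total exposure: 9 months.
After the first batch: Gamma(15 + 100, 4 + 9) = Gamma(115, 13).
Total count 39 over total exposure 5 months.
After the second batch: Gamma(115 + 39, 13 + 5) = Gamma(154, 18).
The posterior predictive for a window of length T is Negative Binomial with variance T·α'·(β'+T)/β'² = 9·154·27/324 = 231/2.

231/2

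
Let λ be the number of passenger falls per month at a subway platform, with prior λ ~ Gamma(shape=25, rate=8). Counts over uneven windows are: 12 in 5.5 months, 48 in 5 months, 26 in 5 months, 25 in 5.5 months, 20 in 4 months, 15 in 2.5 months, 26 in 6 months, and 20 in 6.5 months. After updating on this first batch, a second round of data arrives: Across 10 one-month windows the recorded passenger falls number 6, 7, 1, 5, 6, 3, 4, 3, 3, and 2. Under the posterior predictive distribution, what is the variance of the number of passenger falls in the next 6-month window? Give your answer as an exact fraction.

Total count: 12 + 48 + 26 + 25 + 20 + 15 + 26 + 20 = 192.
Total exposure: 5.5 + 5 + 5 + 5.5 + 4 + 2.5 + 6 + 6.5 = 40 months.
After the first batch: Gamma(25 + 192, 8 + 40) = Gamma(217, 48).
Total count: 6 + 7 + 1 + 5 + 6 + 3 + 4 + 3 + 3 + 2 = 40.
Total exposure: 10 months.
After the second batch: Gamma(217 + 40, 48 + 10) = Gamma(257, 58).
The posterior predictive for a window of length T is Negative Binomial with variance T·α'·(β'+T)/β'² = 6·257·64/3364 = 24672/841.

24672/841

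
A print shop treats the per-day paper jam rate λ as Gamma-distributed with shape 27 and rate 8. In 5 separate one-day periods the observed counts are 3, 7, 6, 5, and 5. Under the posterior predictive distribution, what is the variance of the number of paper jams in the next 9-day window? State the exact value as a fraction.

10494/169

Total count: 3 + 7 + 6 + 5 + 5 = 26.
Total exposure: 5 days.
Gamma(α, β) with Poisson data over total exposure Σt gives posterior Gamma(α+Σx, β+Σt) = Gamma(53, 13).
The posterior predictive for a window of length T is Negative Binomial with variance T·α'·(β'+T)/β'² = 9·53·22/169 = 10494/169.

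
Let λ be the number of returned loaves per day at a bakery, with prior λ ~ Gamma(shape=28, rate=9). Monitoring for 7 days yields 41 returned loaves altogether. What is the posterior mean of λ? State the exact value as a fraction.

Total count 41 over total exposure 7 days.
Posterior: α' = 28 + 41 = 69, β' = 9 + 7 = 16.
Posterior mean = α'/β' = 69/16.

69/16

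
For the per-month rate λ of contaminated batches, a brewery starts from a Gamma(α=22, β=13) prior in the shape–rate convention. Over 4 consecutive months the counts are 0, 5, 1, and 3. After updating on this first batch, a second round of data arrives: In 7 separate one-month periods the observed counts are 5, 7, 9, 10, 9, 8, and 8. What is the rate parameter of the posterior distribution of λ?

Total count: 0 + 5 + 1 + 3 = 9.
Total exposure: 4 months.
After the first batch: Gamma(22 + 9, 13 + 4) = Gamma(31, 17).
Total count: 5 + 7 + 9 + 10 + 9 + 8 + 8 = 56.
Total exposure: 7 months.
After the second batch: Gamma(31 + 56, 17 + 7) = Gamma(87, 24).

24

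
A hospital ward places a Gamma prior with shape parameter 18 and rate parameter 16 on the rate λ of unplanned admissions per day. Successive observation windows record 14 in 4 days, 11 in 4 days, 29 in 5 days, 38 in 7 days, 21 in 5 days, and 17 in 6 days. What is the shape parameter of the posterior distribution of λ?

Total count: 14 + 11 + 29 + 38 + 21 + 17 = 130.
Total exposure: 4 + 4 + 5 + 7 + 5 + 6 = 31 days.
Gamma(α, β) with Poisson data over total exposure Σt gives posterior Gamma(α+Σx, β+Σt) = Gamma(148, 47).

148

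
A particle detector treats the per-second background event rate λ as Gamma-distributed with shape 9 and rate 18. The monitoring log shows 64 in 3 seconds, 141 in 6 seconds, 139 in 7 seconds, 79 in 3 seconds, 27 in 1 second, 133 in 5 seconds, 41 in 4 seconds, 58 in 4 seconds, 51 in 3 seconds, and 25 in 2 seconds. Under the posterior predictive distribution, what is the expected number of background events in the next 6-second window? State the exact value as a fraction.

2301/28

Total count: 64 + 141 + 139 + 79 + 27 + 133 + 41 + 58 + 51 + 25 = 758.
Total exposure: 3 + 6 + 7 + 3 + 1 + 5 + 4 + 4 + 3 + 2 = 38 seconds.
Gamma(α, β) with Poisson data over total exposure Σt gives posterior Gamma(α+Σx, β+Σt) = Gamma(767, 56).
Predictive mean over a 6-second window = T·E[λ|data] = 6·767/56 = 2301/28.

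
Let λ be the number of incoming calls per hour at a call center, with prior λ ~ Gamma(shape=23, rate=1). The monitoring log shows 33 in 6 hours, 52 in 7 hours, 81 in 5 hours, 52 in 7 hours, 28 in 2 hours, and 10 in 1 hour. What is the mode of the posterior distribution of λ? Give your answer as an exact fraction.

278/29

Total count: 33 + 52 + 81 + 52 + 28 + 10 = 256.
Total exposure: 6 + 7 + 5 + 7 + 2 + 1 = 28 hours.
Posterior: α' = 23 + 256 = 279, β' = 1 + 28 = 29.
Posterior mode = (α'−1)/β' = 278/29.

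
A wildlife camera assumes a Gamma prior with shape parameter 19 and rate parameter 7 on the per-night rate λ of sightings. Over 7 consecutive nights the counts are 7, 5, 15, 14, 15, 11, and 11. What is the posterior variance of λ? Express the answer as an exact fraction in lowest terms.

97/196

Total count: 7 + 5 + 15 + 14 + 15 + 11 + 11 = 78.
Total exposure: 7 nights.
By Gamma–Poisson conjugacy, the posterior is Gamma(α + Σx, β + Σt) = Gamma(19 + 78, 7 + 7) = Gamma(97, 14).
Posterior variance = α'/β'² = 97/196.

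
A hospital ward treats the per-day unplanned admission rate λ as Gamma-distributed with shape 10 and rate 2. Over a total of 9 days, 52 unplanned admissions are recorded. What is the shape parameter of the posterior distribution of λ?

Total count 52 over total exposure 9 days.
The Gamma prior is conjugate for the Poisson rate, so λ | data ~ Gamma(10+52, 2+9) = Gamma(62, 11).

62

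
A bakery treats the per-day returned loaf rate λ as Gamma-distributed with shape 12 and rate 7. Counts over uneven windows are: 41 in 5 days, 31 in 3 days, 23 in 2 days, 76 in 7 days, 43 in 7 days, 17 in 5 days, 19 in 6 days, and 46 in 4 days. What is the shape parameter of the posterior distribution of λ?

308

Total count: 41 + 31 + 23 + 76 + 43 + 17 + 19 + 46 = 296.
Total exposure: 5 + 3 + 2 + 7 + 7 + 5 + 6 + 4 = 39 days.
The Gamma prior is conjugate for the Poisson rate, so λ | data ~ Gamma(12+296, 7+39) = Gamma(308, 46).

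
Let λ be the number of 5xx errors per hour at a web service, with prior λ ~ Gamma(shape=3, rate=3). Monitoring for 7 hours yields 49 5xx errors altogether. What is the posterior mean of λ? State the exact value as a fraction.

26/5

Total count 49 over total exposure 7 hours.
Gamma(α, β) with Poisson data over total exposure Σt gives posterior Gamma(α+Σx, β+Σt) = Gamma(52, 10).
Posterior mean = α'/β' = 52/10 = 26/5.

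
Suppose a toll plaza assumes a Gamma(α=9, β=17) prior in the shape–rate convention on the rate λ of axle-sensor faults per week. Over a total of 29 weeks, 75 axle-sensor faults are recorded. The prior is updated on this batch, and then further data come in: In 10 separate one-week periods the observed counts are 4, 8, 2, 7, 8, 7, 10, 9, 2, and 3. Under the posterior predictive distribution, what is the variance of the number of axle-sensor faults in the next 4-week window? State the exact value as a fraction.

540/49

Total count 75 over total exposure 29 weeks.
After the first batch: Gamma(9 + 75, 17 + 29) = Gamma(84, 46).
Total count: 4 + 8 + 2 + 7 + 8 + 7 + 10 + 9 + 2 + 3 = 60.
Total exposure: 10 weeks.
After the second batch: Gamma(84 + 60, 46 + 10) = Gamma(144, 56).
The posterior predictive for a window of length T is Negative Binomial with variance T·α'·(β'+T)/β'² = 4·144·60/3136 = 540/49.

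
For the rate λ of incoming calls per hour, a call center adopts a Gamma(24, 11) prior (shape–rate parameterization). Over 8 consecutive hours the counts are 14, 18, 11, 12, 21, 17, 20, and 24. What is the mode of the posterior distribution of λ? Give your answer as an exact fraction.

Total count: 14 + 18 + 11 + 12 + 21 + 17 + 20 + 24 = 137.
Total exposure: 8 hours.
Conjugate update: add total count to the shape and total exposure to the rate, giving Gamma(161, 19).
Posterior mode = (α'−1)/β' = 160/19.

160/19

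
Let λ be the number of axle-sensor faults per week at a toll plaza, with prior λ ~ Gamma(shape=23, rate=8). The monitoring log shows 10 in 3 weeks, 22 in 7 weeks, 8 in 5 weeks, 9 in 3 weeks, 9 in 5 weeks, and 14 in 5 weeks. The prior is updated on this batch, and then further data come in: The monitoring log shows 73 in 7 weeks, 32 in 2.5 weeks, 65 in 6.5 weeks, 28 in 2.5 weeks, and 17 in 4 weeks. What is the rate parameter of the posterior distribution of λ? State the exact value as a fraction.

117/2

Total count: 10 + 22 + 8 + 9 + 9 + 14 = 72.
Total exposure: 3 + 7 + 5 + 3 + 5 + 5 = 28 weeks.
After the first batch: Gamma(23 + 72, 8 + 28) = Gamma(95, 36).
Total count: 73 + 32 + 65 + 28 + 17 = 215.
Total exposure: 7 + 2.5 + 6.5 + 2.5 + 4 = 22.5 weeks.
After the second batch: Gamma(95 + 215, 36 + 22.5) = Gamma(310, 117/2).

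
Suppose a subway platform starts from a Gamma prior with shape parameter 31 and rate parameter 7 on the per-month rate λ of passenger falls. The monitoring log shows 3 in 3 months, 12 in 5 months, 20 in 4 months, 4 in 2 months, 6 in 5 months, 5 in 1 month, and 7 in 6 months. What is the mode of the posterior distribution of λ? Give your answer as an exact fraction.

29/11

Total count: 3 + 12 + 20 + 4 + 6 + 5 + 7 = 57.
Total exposure: 3 + 5 + 4 + 2 + 5 + 1 + 6 = 26 months.
By Gamma–Poisson conjugacy, the posterior is Gamma(α + Σx, β + Σt) = Gamma(31 + 57, 7 + 26) = Gamma(88, 33).
Posterior mode = (α'−1)/β' = 87/33 = 29/11.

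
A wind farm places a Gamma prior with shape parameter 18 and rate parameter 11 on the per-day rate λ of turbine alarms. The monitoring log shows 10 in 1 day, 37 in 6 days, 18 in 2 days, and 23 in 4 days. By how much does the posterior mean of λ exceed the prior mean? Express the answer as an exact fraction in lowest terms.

Total count: 10 + 37 + 18 + 23 = 88.
Total exposure: 1 + 6 + 2 + 4 = 13 days.
By Gamma–Poisson conjugacy, the posterior is Gamma(α + Σx, β + Σt) = Gamma(18 + 88, 11 + 13) = Gamma(106, 24).
Posterior mean = 106/24 = 53/12; prior mean = 18/11 = 18/11. Difference = 53/12 − 18/11 = 367/132.

367/132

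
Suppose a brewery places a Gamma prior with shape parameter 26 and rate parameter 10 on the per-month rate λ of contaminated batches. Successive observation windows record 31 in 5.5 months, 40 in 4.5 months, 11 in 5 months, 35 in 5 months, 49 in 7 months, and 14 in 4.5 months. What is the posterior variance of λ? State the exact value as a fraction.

824/6889

Total count: 31 + 40 + 11 + 35 + 49 + 14 = 180.
Total exposure: 5.5 + 4.5 + 5 + 5 + 7 + 4.5 = 31.5 months.
The Gamma prior is conjugate for the Poisson rate, so λ | data ~ Gamma(26+180, 10+31.5) = Gamma(206, 83/2).
Posterior variance = α'/β'² = 206/(6889/4) = 824/6889.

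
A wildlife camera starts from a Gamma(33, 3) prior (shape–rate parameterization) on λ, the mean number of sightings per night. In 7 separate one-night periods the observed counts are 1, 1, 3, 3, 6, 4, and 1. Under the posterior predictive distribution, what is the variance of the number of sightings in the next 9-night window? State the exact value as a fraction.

2223/25

Total count: 1 + 1 + 3 + 3 + 6 + 4 + 1 = 19.
Total exposure: 7 nights.
Conjugate update: add total count to the shape and total exposure to the rate, giving Gamma(52, 10).
The posterior predictive for a window of length T is Negative Binomial with variance T·α'·(β'+T)/β'² = 9·52·19/100 = 2223/25.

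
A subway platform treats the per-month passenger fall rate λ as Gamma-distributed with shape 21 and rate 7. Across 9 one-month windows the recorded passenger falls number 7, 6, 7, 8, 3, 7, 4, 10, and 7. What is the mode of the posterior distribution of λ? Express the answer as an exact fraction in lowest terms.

79/16

Total count: 7 + 6 + 7 + 8 + 3 + 7 + 4 + 10 + 7 = 59.
Total exposure: 9 months.
By Gamma–Poisson conjugacy, the posterior is Gamma(α + Σx, β + Σt) = Gamma(21 + 59, 7 + 9) = Gamma(80, 16).
Posterior mode = (α'−1)/β' = 79/16.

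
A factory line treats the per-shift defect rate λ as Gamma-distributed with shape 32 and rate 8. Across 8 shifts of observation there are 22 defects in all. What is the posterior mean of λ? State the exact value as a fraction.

Total count 22 over total exposure 8 shifts.
By Gamma–Poisson conjugacy, the posterior is Gamma(α + Σx, β + Σt) = Gamma(32 + 22, 8 + 8) = Gamma(54, 16).
Posterior mean = α'/β' = 54/16 = 27/8.

27/8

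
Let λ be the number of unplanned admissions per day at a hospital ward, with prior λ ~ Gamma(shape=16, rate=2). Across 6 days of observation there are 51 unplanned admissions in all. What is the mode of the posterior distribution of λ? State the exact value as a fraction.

Total count 51 over total exposure 6 days.
Gamma(α, β) with Poisson data over total exposure Σt gives posterior Gamma(α+Σx, β+Σt) = Gamma(67, 8).
Posterior mode = (α'−1)/β' = 66/8 = 33/4.

33/4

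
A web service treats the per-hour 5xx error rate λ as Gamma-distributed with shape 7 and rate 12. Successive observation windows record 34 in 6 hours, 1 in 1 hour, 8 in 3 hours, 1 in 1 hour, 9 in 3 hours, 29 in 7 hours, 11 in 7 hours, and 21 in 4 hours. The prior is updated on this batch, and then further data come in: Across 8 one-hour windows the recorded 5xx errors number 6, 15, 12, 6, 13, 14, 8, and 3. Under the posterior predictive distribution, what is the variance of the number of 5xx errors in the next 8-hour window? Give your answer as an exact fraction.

Total count: 34 + 1 + 8 + 1 + 9 + 29 + 11 + 21 = 114.
Total exposure: 6 + 1 + 3 + 1 + 3 + 7 + 7 + 4 = 32 hours.
After the first batch: Gamma(7 + 114, 12 + 32) = Gamma(121, 44).
Total count: 6 + 15 + 12 + 6 + 13 + 14 + 8 + 3 = 77.
Total exposure: 8 hours.
After the second batch: Gamma(121 + 77, 44 + 8) = Gamma(198, 52).
The posterior predictive for a window of length T is Negative Binomial with variance T·α'·(β'+T)/β'² = 8·198·60/2704 = 5940/169.

5940/169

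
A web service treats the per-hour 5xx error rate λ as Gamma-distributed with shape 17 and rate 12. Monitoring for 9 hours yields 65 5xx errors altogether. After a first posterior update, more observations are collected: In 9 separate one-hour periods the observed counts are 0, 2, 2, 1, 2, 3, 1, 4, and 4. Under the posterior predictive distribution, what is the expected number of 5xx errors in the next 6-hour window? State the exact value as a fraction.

Total count 65 over total exposure 9 hours.
After the first batch: Gamma(17 + 65, 12 + 9) = Gamma(82, 21).
Total count: 0 + 2 + 2 + 1 + 2 + 3 + 1 + 4 + 4 = 19.
Total exposure: 9 hours.
After the second batch: Gamma(82 + 19, 21 + 9) = Gamma(101, 30).
Predictive mean over a 6-hour window = T·E[λ|data] = 6·101/30 = 101/5.

101/5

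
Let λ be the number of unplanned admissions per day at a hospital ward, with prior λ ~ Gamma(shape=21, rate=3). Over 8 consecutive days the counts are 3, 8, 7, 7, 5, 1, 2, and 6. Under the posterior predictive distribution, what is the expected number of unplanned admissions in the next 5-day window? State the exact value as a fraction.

Total count: 3 + 8 + 7 + 7 + 5 + 1 + 2 + 6 = 39.
Total exposure: 8 days.
Posterior: α' = 21 + 39 = 60, β' = 3 + 8 = 11.
Predictive mean over a 5-day window = T·E[λ|data] = 5·60/11 = 300/11.

300/11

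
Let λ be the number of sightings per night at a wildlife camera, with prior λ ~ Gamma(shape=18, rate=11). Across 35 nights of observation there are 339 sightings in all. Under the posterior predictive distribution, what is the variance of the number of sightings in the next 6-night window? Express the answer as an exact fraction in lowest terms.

Total count 339 over total exposure 35 nights.
The Gamma prior is conjugate for the Poisson rate, so λ | data ~ Gamma(18+339, 11+35) = Gamma(357, 46).
The posterior predictive for a window of length T is Negative Binomial with variance T·α'·(β'+T)/β'² = 6·357·52/2116 = 27846/529.

27846/529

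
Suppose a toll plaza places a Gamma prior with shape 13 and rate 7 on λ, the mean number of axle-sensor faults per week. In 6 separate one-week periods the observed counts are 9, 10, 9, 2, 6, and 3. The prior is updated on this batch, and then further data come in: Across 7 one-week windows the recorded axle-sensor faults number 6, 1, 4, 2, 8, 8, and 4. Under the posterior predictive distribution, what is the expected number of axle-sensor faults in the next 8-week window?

Total count: 9 + 10 + 9 + 2 + 6 + 3 = 39.
Total exposure: 6 weeks.
After the first batch: Gamma(13 + 39, 7 + 6) = Gamma(52, 13).
Total count: 6 + 1 + 4 + 2 + 8 + 8 + 4 = 33.
Total exposure: 7 weeks.
After the second batch: Gamma(52 + 33, 13 + 7) = Gamma(85, 20).
Predictive mean over an 8-week window = T·E[λ|data] = 8·85/20 = 34.

34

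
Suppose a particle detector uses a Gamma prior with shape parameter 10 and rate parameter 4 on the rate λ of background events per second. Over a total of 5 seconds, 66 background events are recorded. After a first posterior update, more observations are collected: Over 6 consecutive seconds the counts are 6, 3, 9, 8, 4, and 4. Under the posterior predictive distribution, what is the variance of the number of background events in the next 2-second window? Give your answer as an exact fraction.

748/45

Total count 66 over total exposure 5 seconds.
After the first batch: Gamma(10 + 66, 4 + 5) = Gamma(76, 9).
Total count: 6 + 3 + 9 + 8 + 4 + 4 = 34.
Total exposure: 6 seconds.
After the second batch: Gamma(76 + 34, 9 + 6) = Gamma(110, 15).
The posterior predictive for a window of length T is Negative Binomial with variance T·α'·(β'+T)/β'² = 2·110·17/225 = 748/45.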